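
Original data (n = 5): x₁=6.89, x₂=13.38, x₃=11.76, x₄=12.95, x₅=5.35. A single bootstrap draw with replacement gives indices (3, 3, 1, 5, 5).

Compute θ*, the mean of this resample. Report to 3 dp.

θ* = 8.222

Resample values: 11.76, 11.76, 6.89, 5.35, 5.35.
Mean = (11.76 + 11.76 + 6.89 + 5.35 + 5.35) / 5 = 41.110 / 5 = 8.222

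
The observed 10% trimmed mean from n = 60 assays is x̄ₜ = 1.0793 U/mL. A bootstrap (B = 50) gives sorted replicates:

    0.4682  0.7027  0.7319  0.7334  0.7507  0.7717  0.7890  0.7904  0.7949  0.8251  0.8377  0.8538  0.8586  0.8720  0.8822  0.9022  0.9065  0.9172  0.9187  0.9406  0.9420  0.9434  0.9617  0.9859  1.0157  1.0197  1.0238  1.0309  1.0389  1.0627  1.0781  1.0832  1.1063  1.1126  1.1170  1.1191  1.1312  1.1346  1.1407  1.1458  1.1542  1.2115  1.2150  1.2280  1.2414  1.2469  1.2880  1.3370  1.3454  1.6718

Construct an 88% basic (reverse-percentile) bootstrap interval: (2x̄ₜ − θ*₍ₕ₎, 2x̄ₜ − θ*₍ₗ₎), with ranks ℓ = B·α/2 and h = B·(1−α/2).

Percentile endpoints at ranks 3 and 47: θ*₍3₎ = 0.7319, θ*₍47₎ = 1.2880.
Basic interval reflects these around x̄ₜ:
  lower = 2 × 1.0793 − 1.2880 = 0.8706
  upper = 2 × 1.0793 − 0.7319 = 1.4267

(0.8706, 1.4267)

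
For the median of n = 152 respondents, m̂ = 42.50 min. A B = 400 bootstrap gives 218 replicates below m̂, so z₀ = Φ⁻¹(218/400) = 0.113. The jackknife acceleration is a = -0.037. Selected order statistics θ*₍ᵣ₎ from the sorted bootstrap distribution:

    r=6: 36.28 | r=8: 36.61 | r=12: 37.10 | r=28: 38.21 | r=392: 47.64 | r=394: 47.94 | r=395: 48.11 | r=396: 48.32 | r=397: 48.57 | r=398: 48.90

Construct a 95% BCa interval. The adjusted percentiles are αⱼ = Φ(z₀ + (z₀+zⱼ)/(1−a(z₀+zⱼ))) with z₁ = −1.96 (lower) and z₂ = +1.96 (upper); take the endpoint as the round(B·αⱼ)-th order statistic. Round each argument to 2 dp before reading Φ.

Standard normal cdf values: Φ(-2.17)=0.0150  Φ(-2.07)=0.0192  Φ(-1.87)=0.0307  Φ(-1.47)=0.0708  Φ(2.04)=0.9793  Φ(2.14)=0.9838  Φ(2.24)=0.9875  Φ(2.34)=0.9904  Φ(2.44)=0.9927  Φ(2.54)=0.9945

(37.10, 47.64)

Lower: z₀ + z₁ = 0.113 + (-1.960) = -1.847; 1 − a(z₀+z₁) = 1 − (-0.037)(-1.847) = 0.9317; argument = 0.113 + (-1.847)/0.9317 = -1.8695 → -1.87.
α₁ = Φ(-1.87) = 0.0307; rank = round(400 × 0.0307) = 12; θ*₍12₎ = 37.10.
Upper: z₀ + z₂ = 2.073; 1 − a(z₀+z₂) = 1.0767; argument = 2.0383 → 2.04; α₂ = 0.9793; rank = 392; θ*₍392₎ = 47.64.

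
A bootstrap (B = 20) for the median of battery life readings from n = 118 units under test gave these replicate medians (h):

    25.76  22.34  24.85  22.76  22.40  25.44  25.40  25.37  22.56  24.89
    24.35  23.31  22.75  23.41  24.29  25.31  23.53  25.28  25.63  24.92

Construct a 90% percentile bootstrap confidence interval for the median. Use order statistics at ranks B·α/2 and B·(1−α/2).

(22.34, 25.63)

Sorted replicates: 22.34, 22.40, 22.56, 22.75, 22.76, 23.31, 23.41, 23.53, 24.29, 24.35, 24.85, 24.89, 24.92, 25.28, 25.31, 25.37, 25.40, 25.44, 25.63, 25.76
α = 0.10; lower rank = 20 × 0.050 = 1; upper rank = 20 × 0.950 = 19.
The 1st smallest replicate is 22.34; the 19th is 25.63.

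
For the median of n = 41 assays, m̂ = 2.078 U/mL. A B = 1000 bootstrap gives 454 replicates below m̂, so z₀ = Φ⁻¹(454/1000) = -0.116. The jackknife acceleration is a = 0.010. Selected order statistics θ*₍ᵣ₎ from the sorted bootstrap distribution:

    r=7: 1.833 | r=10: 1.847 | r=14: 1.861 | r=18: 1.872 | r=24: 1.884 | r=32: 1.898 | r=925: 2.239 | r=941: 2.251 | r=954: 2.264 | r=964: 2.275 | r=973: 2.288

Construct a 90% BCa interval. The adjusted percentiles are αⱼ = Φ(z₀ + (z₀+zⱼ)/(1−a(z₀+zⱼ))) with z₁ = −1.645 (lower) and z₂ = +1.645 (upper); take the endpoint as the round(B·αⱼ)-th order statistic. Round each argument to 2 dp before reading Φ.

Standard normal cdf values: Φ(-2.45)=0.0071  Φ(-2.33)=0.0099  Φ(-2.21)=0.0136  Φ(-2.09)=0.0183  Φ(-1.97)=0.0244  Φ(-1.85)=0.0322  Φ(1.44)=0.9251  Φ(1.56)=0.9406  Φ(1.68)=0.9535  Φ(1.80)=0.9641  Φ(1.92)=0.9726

(1.898, 2.239)

Lower: z₀ + z₁ = -0.116 + (-1.645) = -1.761; 1 − a(z₀+z₁) = 1 − (0.010)(-1.761) = 1.0176; argument = -0.116 + (-1.761)/1.0176 = -1.8465 → -1.85.
α₁ = Φ(-1.85) = 0.0322; rank = round(1000 × 0.0322) = 32; θ*₍32₎ = 1.898.
Upper: z₀ + z₂ = 1.529; 1 − a(z₀+z₂) = 0.9847; argument = 1.4367 → 1.44; α₂ = 0.9251; rank = 925; θ*₍925₎ = 2.239.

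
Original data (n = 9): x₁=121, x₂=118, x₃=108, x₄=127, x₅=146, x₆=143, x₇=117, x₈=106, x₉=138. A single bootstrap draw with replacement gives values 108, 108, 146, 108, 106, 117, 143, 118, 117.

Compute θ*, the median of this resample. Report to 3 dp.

θ* = 117.000

Sorted: 106, 108, 108, 108, 117, 117, 118, 143, 146
Median = middle value = 117.000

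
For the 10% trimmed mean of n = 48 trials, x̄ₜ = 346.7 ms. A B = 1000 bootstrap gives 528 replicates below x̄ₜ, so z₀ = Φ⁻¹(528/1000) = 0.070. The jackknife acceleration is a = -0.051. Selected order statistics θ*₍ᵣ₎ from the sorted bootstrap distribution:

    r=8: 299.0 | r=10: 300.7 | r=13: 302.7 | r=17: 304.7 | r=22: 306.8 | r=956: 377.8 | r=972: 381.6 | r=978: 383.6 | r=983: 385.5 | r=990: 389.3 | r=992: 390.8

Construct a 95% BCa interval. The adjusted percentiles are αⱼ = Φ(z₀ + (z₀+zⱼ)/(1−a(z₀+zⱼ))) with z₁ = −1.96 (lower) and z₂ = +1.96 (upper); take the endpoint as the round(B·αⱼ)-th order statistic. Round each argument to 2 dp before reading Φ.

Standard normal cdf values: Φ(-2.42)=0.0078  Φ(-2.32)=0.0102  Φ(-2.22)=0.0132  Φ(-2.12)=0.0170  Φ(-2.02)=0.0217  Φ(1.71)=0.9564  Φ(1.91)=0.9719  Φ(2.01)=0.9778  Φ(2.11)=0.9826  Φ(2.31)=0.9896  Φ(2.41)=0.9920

Lower: z₀ + z₁ = 0.070 + (-1.960) = -1.890; 1 − a(z₀+z₁) = 1 − (-0.051)(-1.890) = 0.9036; argument = 0.070 + (-1.890)/0.9036 = -2.0216 → -2.02.
α₁ = Φ(-2.02) = 0.0217; rank = round(1000 × 0.0217) = 22; θ*₍22₎ = 306.8.
Upper: z₀ + z₂ = 2.030; 1 − a(z₀+z₂) = 1.1035; argument = 1.9096 → 1.91; α₂ = 0.9719; rank = 972; θ*₍972₎ = 381.6.

(306.8, 381.6)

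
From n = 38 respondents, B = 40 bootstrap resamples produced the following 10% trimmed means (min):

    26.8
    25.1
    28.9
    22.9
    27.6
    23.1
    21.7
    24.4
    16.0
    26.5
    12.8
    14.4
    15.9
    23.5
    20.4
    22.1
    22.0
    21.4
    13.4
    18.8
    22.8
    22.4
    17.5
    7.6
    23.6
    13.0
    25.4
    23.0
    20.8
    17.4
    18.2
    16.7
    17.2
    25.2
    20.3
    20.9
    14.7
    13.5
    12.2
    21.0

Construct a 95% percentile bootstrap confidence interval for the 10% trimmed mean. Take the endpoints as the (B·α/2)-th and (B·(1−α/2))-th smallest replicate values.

Sorted replicates: 7.6, 12.2, 12.8, 13.0, 13.4, 13.5, 14.4, 14.7, 15.9, 16.0, 16.7, 17.2, 17.4, 17.5, 18.2, 18.8, 20.3, 20.4, 20.8, 20.9, 21.0, 21.4, 21.7, 22.0, 22.1, 22.4, 22.8, 22.9, 23.0, 23.1, 23.5, 23.6, 24.4, 25.1, 25.2, 25.4, 26.5, 26.8, 27.6, 28.9
α = 0.05; lower rank = 40 × 0.025 = 1; upper rank = 40 × 0.975 = 39.
The 1st smallest replicate is 7.6; the 39th is 27.6.

(7.6, 27.6)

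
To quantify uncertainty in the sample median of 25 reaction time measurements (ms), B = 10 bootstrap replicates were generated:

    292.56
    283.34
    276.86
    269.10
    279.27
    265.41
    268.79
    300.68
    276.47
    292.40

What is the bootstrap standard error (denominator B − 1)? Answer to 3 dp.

Bootstrap SE is the standard deviation of the 10 replicate medians.
Mean of replicates: (292.56 + 283.34 + 276.86 + 269.10 + 279.27 + 265.41 + 268.79 + 300.68 + 276.47 + 292.40) / 10 = 2804.8800 / 10 = 280.4880
Sum of squared deviations: (+12.0720)² + (+2.8520)² + (−3.6280)² + (−11.3880)² + (−1.2180)² + (−15.0780)² + (−11.6980)² + (+20.1920)² + (−4.0180)² + (+11.9120)² = 1228.1458
Variance = 1228.1458 / 9 = 136.4606
SE* = √136.4606

SE* = 11.682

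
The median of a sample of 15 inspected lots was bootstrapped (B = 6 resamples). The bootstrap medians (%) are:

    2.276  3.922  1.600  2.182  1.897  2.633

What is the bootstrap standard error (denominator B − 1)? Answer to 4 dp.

Bootstrap SE is the standard deviation of the 6 replicate medians.
Mean of replicates: (2.276 + 3.922 + 1.600 + 2.182 + 1.897 + 2.633) / 6 = 14.51000 / 6 = 2.41833
Sum of squared deviations: (−0.14233)² + (+1.50367)² + (−0.81833)² + (−0.23633)² + (−0.52133)² + (+0.21467)² = 3.32467
Variance = 3.32467 / 5 = 0.66493
SE* = √0.66493

SE* = 0.8154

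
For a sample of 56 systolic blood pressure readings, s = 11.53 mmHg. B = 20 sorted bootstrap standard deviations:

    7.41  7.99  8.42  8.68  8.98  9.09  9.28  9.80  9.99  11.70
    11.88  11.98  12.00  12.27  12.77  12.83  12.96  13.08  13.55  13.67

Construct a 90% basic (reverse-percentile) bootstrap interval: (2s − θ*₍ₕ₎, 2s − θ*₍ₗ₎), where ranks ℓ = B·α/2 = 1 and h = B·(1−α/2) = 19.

(9.51, 15.65)

Percentile endpoints at ranks 1 and 19: θ*₍1₎ = 7.41, θ*₍19₎ = 13.55.
Basic interval reflects these around s:
  lower = 2 × 11.53 − 13.55 = 9.51
  upper = 2 × 11.53 − 7.41 = 15.65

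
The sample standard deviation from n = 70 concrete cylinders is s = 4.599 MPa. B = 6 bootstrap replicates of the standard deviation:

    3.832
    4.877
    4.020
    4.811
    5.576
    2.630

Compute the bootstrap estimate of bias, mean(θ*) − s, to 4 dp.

mean(θ*) = (3.832 + 4.877 + 4.020 + 4.811 + 5.576 + 2.630) / 6 = 4.29100
bias = 4.29100 − 4.599

bias = −0.3080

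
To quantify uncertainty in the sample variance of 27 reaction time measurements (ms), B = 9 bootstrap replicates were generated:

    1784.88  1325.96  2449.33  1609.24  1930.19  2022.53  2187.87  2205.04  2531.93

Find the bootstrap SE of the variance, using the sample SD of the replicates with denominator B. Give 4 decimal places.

SE* = 368.2721

Bootstrap SE is the standard deviation of the 9 replicate variances.
Mean of replicates: (1784.88 + 1325.96 + 2449.33 + 1609.24 + 1930.19 + 2022.53 + 2187.87 + 2205.04 + 2531.93) / 9 = 18046.97000 / 9 = 2005.21889
Sum of squared deviations: (−220.33889)² + (−679.25889)² + (+444.11111)² + (−395.97889)² + (−75.02889)² + (+17.31111)² + (+182.65111)² + (+199.82111)² + (+526.71111)² = 1220619.33169
Variance = 1220619.33169 / 9 = 135624.37019
SE* = √135624.37019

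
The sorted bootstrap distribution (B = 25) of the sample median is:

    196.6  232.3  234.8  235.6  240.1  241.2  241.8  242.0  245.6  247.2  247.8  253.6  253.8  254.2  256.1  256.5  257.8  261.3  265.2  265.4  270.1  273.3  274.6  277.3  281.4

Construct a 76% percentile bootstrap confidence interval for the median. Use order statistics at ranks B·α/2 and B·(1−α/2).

(234.8, 273.3)

α = 0.24; lower rank = 25 × 0.120 = 3; upper rank = 25 × 0.880 = 22.
The 3rd smallest replicate is 234.8; the 22nd is 273.3.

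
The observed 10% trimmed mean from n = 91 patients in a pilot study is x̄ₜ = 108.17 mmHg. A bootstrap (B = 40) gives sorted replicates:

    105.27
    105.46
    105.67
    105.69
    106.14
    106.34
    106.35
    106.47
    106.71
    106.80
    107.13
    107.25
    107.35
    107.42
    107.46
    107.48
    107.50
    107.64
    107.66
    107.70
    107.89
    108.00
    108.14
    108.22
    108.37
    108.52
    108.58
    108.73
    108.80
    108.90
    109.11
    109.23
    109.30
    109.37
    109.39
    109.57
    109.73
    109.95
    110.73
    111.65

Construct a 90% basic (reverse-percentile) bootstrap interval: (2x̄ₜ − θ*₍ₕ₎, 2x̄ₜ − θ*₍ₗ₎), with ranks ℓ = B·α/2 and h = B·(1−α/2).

Percentile endpoints at ranks 2 and 38: θ*₍2₎ = 105.46, θ*₍38₎ = 109.95.
Basic interval reflects these around x̄ₜ:
  lower = 2 × 108.17 − 109.95 = 106.39
  upper = 2 × 108.17 − 105.46 = 110.88

(106.39, 110.88)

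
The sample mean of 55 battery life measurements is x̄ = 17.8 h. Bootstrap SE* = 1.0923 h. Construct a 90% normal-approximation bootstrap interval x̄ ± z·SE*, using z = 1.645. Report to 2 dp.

Margin = 1.645 × 1.0923 = 1.797
Interval: 17.8 ± 1.797

(16.00, 19.60)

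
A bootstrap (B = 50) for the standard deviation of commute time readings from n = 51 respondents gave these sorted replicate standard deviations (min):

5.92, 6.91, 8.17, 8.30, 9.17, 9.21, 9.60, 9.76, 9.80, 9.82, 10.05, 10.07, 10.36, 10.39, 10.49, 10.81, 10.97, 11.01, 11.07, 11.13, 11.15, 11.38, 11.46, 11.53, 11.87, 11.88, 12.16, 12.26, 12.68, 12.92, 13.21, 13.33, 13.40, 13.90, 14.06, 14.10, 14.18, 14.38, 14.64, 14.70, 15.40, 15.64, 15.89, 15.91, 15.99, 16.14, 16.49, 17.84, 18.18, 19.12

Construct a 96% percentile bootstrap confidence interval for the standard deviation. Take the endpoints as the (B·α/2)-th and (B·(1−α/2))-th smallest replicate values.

α = 0.04; lower rank = 50 × 0.020 = 1; upper rank = 50 × 0.980 = 49.
The 1st smallest replicate is 5.92; the 49th is 18.18.

(5.92, 18.18)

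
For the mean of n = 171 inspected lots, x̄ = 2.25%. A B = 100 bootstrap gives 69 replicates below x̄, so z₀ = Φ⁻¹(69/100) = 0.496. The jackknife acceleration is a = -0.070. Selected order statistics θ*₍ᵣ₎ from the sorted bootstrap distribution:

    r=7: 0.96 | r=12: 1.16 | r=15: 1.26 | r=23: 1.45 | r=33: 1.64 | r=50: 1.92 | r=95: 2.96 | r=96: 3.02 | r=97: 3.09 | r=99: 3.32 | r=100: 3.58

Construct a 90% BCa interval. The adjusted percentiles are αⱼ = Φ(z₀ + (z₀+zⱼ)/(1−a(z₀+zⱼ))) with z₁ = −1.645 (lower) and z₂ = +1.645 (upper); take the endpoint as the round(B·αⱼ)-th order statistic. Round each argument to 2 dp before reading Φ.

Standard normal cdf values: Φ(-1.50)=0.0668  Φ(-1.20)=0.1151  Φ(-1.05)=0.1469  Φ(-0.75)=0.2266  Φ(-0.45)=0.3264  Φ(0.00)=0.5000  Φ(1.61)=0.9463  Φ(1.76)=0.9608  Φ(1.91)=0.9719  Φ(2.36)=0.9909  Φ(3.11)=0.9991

(1.45, 3.32)

Lower: z₀ + z₁ = 0.496 + (-1.645) = -1.149; 1 − a(z₀+z₁) = 1 − (-0.070)(-1.149) = 0.9196; argument = 0.496 + (-1.149)/0.9196 = -0.7535 → -0.75.
α₁ = Φ(-0.75) = 0.2266; rank = round(100 × 0.2266) = 23; θ*₍23₎ = 1.45.
Upper: z₀ + z₂ = 2.141; 1 − a(z₀+z₂) = 1.1499; argument = 2.3579 → 2.36; α₂ = 0.9909; rank = 99; θ*₍99₎ = 3.32.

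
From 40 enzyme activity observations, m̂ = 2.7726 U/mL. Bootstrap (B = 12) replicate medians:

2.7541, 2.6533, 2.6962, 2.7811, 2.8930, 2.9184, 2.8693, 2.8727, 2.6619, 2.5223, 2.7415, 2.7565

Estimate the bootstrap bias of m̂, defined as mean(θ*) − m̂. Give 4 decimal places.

bias = −0.0126

mean(θ*) = (2.7541 + 2.6533 + 2.6962 + 2.7811 + 2.8930 + 2.9184 + 2.8693 + 2.8727 + 2.6619 + 2.5223 + 2.7415 + 2.7565) / 12 = 2.76003
bias = 2.76003 − 2.7726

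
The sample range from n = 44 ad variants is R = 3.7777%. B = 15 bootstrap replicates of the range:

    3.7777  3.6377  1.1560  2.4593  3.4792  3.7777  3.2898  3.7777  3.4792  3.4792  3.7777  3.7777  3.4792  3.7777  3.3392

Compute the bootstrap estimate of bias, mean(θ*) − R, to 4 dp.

mean(θ*) = (3.7777 + 3.6377 + 1.1560 + 2.4593 + 3.4792 + 3.7777 + 3.2898 + 3.7777 + 3.4792 + 3.4792 + 3.7777 + 3.7777 + 3.4792 + 3.7777 + 3.3392) / 15 = 3.36433
bias = 3.36433 − 3.7777

bias = −0.4134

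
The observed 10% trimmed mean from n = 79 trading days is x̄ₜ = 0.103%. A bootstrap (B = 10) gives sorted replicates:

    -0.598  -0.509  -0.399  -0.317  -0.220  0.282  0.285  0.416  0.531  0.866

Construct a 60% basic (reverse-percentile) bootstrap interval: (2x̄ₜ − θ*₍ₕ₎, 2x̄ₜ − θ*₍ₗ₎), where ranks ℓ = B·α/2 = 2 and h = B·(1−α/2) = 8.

(-0.210, 0.715)

Percentile endpoints at ranks 2 and 8: θ*₍2₎ = -0.509, θ*₍8₎ = 0.416.
Basic interval reflects these around x̄ₜ:
  lower = 2 × 0.103 − 0.416 = -0.210
  upper = 2 × 0.103 − -0.509 = 0.715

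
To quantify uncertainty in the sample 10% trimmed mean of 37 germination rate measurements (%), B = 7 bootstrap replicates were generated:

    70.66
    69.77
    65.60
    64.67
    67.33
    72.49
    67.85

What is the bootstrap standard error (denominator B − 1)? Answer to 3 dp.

Bootstrap SE is the standard deviation of the 7 replicate 10% trimmed means.
Mean of replicates: (70.66 + 69.77 + 65.60 + 64.67 + 67.33 + 72.49 + 67.85) / 7 = 478.3700 / 7 = 68.3386
Sum of squared deviations: (+2.3214)² + (+1.4314)² + (−2.7386)² + (−3.6686)² + (−1.0086)² + (+4.1514)² + (−0.4886)² = 46.8865
Variance = 46.8865 / 6 = 7.8144
SE* = √7.8144

SE* = 2.795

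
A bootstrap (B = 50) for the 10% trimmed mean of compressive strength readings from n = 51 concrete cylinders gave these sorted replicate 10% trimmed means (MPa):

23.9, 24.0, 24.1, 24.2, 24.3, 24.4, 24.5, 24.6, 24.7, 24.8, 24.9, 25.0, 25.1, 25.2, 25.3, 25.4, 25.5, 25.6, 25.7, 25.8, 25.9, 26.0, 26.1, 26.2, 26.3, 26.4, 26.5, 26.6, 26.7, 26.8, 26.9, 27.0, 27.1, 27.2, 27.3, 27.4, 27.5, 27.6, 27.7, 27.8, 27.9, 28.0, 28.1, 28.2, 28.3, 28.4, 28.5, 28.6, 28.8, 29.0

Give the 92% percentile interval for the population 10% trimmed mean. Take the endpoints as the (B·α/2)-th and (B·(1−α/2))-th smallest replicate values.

α = 0.08; lower rank = 50 × 0.040 = 2; upper rank = 50 × 0.960 = 48.
The 2nd smallest replicate is 24.0; the 48th is 28.6.

(24.0, 28.6)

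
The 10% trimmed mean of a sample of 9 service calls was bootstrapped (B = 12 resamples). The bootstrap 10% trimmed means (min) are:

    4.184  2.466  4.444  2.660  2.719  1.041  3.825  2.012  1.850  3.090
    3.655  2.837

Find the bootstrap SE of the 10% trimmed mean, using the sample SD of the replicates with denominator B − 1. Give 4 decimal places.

Bootstrap SE is the standard deviation of the 12 replicate 10% trimmed means.
Mean of replicates: (4.184 + 2.466 + 4.444 + 2.660 + 2.719 + 1.041 + 3.825 + 2.012 + 1.850 + 3.090 + 3.655 + 2.837) / 12 = 34.78300 / 12 = 2.89858
Sum of squared deviations: (+1.28542)² + (−0.43258)² + (+1.54542)² + (−0.23858)² + (−0.17958)² + (−1.85758)² + (+0.92642)² + (−0.88658)² + (−1.04858)² + (+0.19142)² + (+0.75642)² + (−0.06158)² = 11.12393
Variance = 11.12393 / 11 = 1.01127
SE* = √1.01127

SE* = 1.0056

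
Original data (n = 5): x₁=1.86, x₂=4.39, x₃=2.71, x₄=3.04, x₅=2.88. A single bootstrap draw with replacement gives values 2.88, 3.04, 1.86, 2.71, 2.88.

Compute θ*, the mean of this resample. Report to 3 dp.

θ* = 2.674

Mean = (2.88 + 3.04 + 1.86 + 2.71 + 2.88) / 5 = 13.370 / 5 = 2.674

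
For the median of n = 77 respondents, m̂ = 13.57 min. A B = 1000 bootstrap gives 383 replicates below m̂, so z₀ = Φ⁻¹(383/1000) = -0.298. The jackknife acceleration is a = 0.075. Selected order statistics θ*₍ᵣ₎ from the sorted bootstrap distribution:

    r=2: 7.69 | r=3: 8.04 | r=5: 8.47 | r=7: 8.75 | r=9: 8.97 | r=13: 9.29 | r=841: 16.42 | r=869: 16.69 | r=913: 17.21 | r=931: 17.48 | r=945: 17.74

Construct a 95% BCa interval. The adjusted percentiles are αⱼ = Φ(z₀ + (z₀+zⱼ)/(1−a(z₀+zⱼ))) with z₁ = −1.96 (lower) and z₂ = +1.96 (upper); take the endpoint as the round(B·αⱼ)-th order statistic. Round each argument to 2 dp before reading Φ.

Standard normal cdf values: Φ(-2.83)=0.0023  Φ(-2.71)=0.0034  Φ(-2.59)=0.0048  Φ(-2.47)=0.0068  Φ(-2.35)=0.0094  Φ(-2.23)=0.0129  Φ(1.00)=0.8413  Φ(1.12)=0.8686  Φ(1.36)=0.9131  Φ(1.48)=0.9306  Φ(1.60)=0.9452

Lower: z₀ + z₁ = -0.298 + (-1.960) = -2.258; 1 − a(z₀+z₁) = 1 − (0.075)(-2.258) = 1.1694; argument = -0.298 + (-2.258)/1.1694 = -2.2290 → -2.23.
α₁ = Φ(-2.23) = 0.0129; rank = round(1000 × 0.0129) = 13; θ*₍13₎ = 9.29.
Upper: z₀ + z₂ = 1.662; 1 − a(z₀+z₂) = 0.8754; argument = 1.6007 → 1.60; α₂ = 0.9452; rank = 945; θ*₍945₎ = 17.74.

(9.29, 17.74)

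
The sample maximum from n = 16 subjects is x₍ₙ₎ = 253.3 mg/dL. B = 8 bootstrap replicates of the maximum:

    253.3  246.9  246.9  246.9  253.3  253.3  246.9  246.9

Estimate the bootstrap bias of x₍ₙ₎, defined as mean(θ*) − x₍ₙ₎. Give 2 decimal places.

bias = −4.00

mean(θ*) = (253.3 + 246.9 + 246.9 + 246.9 + 253.3 + 253.3 + 246.9 + 246.9) / 8 = 249.300
bias = 249.300 − 253.3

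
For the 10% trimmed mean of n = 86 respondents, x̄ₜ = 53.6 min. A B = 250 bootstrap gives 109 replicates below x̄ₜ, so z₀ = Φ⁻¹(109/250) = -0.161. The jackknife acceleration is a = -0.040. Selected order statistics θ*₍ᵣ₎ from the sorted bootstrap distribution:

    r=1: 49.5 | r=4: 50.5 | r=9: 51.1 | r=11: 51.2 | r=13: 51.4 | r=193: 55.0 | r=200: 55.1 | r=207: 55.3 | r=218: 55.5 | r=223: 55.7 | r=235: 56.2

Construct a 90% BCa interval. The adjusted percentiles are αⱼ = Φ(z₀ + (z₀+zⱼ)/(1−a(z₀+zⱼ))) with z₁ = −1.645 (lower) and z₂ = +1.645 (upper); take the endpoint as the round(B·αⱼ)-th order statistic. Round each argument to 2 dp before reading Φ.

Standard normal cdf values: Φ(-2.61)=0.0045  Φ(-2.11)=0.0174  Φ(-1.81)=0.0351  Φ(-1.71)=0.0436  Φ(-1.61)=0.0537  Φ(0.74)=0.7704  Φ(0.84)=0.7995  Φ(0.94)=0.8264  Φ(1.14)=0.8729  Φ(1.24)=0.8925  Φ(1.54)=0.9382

Lower: z₀ + z₁ = -0.161 + (-1.645) = -1.806; 1 − a(z₀+z₁) = 1 − (-0.040)(-1.806) = 0.9278; argument = -0.161 + (-1.806)/0.9278 = -2.1076 → -2.11.
α₁ = Φ(-2.11) = 0.0174; rank = round(250 × 0.0174) = 4; θ*₍4₎ = 50.5.
Upper: z₀ + z₂ = 1.484; 1 − a(z₀+z₂) = 1.0594; argument = 1.2398 → 1.24; α₂ = 0.8925; rank = 223; θ*₍223₎ = 55.7.

(50.5, 55.7)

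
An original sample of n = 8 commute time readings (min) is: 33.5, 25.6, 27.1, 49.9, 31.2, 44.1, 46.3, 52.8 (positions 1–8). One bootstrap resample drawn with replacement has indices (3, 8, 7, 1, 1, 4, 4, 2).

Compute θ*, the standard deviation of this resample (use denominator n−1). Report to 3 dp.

Resample values: 27.1, 52.8, 46.3, 33.5, 33.5, 49.9, 49.9, 25.6.
Mean = 39.8250; sum of squared deviations = 857.5750
s² = 857.5750 / 7 = 122.5107
s = √122.5107 = 11.068

θ* = 11.068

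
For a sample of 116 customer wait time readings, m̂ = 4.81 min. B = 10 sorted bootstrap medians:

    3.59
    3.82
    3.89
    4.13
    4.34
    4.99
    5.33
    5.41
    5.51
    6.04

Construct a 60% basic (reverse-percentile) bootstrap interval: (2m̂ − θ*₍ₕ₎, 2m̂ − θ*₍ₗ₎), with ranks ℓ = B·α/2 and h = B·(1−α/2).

Percentile endpoints at ranks 2 and 8: θ*₍2₎ = 3.82, θ*₍8₎ = 5.41.
Basic interval reflects these around m̂:
  lower = 2 × 4.81 − 5.41 = 4.21
  upper = 2 × 4.81 − 3.82 = 5.80

(4.21, 5.80)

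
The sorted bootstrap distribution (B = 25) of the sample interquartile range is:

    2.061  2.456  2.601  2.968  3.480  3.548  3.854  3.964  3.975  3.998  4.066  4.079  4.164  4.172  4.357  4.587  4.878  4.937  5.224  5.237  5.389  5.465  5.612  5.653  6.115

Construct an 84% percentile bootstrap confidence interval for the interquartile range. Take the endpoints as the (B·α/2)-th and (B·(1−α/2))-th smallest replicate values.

α = 0.16; lower rank = 25 × 0.080 = 2; upper rank = 25 × 0.920 = 23.
The 2nd smallest replicate is 2.456; the 23rd is 5.612.

(2.456, 5.612)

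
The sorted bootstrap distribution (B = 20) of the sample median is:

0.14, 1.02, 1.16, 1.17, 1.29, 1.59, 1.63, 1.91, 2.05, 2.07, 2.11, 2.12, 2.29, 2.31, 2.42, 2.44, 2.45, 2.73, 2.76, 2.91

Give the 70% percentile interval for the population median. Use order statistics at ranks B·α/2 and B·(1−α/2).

α = 0.30; lower rank = 20 × 0.150 = 3; upper rank = 20 × 0.850 = 17.
The 3rd smallest replicate is 1.16; the 17th is 2.45.

(1.16, 2.45)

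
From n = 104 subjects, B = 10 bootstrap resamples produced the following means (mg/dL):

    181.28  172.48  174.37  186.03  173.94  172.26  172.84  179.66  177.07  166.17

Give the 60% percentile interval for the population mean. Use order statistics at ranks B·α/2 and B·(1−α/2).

(172.26, 179.66)

Sorted replicates: 166.17, 172.26, 172.48, 172.84, 173.94, 174.37, 177.07, 179.66, 181.28, 186.03
α = 0.40; lower rank = 10 × 0.200 = 2; upper rank = 10 × 0.800 = 8.
The 2nd smallest replicate is 172.26; the 8th is 179.66.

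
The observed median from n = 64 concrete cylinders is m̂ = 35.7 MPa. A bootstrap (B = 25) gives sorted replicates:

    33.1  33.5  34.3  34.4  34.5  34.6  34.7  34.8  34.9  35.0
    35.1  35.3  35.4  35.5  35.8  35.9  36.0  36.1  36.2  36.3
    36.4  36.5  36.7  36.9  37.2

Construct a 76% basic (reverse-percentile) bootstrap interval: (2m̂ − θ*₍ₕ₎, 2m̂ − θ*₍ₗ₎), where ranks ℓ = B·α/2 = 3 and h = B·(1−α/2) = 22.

Percentile endpoints at ranks 3 and 22: θ*₍3₎ = 34.3, θ*₍22₎ = 36.5.
Basic interval reflects these around m̂:
  lower = 2 × 35.7 − 36.5 = 34.9
  upper = 2 × 35.7 − 34.3 = 37.1

(34.9, 37.1)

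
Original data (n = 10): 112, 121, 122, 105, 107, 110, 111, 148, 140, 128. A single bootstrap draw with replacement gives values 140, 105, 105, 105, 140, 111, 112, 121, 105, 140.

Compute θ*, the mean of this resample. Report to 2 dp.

Mean = (140 + 105 + 105 + 105 + 140 + 111 + 112 + 121 + 105 + 140) / 10 = 1184.0 / 10 = 118.40

θ* = 118.40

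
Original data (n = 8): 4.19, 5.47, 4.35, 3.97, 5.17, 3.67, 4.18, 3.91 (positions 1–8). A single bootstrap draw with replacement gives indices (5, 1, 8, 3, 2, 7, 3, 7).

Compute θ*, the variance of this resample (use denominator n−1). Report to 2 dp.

θ* = 0.30

Resample values: 5.17, 4.19, 3.91, 4.35, 5.47, 4.18, 4.35, 4.18.
Mean = 4.4750; sum of squared deviations = 2.0788
s² = 2.0788 / 7 = 0.2970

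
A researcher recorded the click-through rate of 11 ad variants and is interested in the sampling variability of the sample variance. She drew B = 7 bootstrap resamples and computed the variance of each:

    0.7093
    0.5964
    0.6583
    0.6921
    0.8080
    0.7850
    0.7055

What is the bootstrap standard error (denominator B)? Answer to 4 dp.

SE* = 0.0667

Bootstrap SE is the standard deviation of the 7 replicate variances.
Mean of replicates: (0.7093 + 0.5964 + 0.6583 + 0.6921 + 0.8080 + 0.7850 + 0.7055) / 7 = 4.954600 / 7 = 0.707800
Sum of squared deviations: (+0.001500)² + (−0.111400)² + (−0.049500)² + (−0.015700)² + (+0.100200)² + (+0.077200)² + (−0.002300)² = 0.031114
Variance = 0.031114 / 7 = 0.004445
SE* = √0.004445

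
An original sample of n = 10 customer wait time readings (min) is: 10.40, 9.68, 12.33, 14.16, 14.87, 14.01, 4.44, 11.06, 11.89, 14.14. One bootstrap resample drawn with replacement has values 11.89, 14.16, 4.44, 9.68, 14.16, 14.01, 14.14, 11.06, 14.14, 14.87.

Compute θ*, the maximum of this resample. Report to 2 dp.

Maximum = 14.87

θ* = 14.87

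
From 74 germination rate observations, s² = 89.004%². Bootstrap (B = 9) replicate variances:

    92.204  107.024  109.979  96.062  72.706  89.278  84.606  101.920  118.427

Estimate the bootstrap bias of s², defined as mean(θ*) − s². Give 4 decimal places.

bias = +7.9078

mean(θ*) = (92.204 + 107.024 + 109.979 + 96.062 + 72.706 + 89.278 + 84.606 + 101.920 + 118.427) / 9 = 96.91178
bias = 96.91178 − 89.004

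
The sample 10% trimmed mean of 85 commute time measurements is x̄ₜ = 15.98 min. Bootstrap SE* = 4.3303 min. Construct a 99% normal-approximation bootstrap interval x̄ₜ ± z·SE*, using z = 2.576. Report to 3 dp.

(4.825, 27.135)

Margin = 2.576 × 4.3303 = 11.1549
Interval: 15.98 ± 11.1549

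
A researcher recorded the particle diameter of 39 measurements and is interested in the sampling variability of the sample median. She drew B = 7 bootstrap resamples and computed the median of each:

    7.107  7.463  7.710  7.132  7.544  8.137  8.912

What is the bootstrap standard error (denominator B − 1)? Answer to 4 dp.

Bootstrap SE is the standard deviation of the 7 replicate medians.
Mean of replicates: (7.107 + 7.463 + 7.710 + 7.132 + 7.544 + 8.137 + 8.912) / 7 = 54.00500 / 7 = 7.71500
Sum of squared deviations: (−0.60800)² + (−0.25200)² + (−0.00500)² + (−0.58300)² + (−0.17100)² + (+0.42200)² + (+1.19700)² = 2.41322
Variance = 2.41322 / 6 = 0.40220
SE* = √0.40220

SE* = 0.6342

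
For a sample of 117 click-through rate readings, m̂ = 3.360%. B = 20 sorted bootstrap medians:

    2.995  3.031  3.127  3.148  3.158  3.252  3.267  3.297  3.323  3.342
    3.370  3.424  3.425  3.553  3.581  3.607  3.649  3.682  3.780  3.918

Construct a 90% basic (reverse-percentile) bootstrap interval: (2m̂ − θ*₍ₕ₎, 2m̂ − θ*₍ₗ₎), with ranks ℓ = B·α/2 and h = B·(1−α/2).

Percentile endpoints at ranks 1 and 19: θ*₍1₎ = 2.995, θ*₍19₎ = 3.780.
Basic interval reflects these around m̂:
  lower = 2 × 3.360 − 3.780 = 2.940
  upper = 2 × 3.360 − 2.995 = 3.725

(2.940, 3.725)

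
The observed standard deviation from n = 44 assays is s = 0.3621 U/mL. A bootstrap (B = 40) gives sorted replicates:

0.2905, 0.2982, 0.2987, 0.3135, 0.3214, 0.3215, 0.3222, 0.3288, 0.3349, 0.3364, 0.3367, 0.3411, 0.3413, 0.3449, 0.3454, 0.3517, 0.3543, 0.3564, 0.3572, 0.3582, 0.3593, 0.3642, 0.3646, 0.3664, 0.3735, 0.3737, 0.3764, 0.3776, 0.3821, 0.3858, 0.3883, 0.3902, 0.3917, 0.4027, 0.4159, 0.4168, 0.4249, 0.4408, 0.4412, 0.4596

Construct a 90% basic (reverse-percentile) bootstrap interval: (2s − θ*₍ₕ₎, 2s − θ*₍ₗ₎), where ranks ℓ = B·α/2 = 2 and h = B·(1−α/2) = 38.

(0.2834, 0.4260)

Percentile endpoints at ranks 2 and 38: θ*₍2₎ = 0.2982, θ*₍38₎ = 0.4408.
Basic interval reflects these around s:
  lower = 2 × 0.3621 − 0.4408 = 0.2834
  upper = 2 × 0.3621 − 0.2982 = 0.4260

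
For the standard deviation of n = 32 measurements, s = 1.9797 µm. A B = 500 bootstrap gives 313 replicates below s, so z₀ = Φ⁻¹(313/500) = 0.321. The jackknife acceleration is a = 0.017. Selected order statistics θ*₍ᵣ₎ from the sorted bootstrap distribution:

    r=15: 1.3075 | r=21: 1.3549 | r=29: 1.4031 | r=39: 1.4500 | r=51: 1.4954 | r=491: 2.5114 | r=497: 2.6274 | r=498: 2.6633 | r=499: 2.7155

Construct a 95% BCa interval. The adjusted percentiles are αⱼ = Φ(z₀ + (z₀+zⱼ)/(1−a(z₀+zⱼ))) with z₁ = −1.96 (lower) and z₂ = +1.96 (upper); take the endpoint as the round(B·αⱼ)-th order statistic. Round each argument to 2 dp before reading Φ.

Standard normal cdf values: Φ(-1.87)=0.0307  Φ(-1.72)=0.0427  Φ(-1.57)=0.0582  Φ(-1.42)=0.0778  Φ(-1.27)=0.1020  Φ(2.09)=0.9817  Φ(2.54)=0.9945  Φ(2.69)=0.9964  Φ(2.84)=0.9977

(1.4954, 2.6633)

Lower: z₀ + z₁ = 0.321 + (-1.960) = -1.639; 1 − a(z₀+z₁) = 1 − (0.017)(-1.639) = 1.0279; argument = 0.321 + (-1.639)/1.0279 = -1.2736 → -1.27.
α₁ = Φ(-1.27) = 0.1020; rank = round(500 × 0.1020) = 51; θ*₍51₎ = 1.4954.
Upper: z₀ + z₂ = 2.281; 1 − a(z₀+z₂) = 0.9612; argument = 2.6940 → 2.69; α₂ = 0.9964; rank = 498; θ*₍498₎ = 2.6633.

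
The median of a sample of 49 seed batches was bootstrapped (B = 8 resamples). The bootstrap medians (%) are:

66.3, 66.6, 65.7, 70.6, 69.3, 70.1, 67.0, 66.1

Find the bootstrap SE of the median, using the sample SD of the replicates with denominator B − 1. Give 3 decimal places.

Bootstrap SE is the standard deviation of the 8 replicate medians.
Mean of replicates: (66.3 + 66.6 + 65.7 + 70.6 + 69.3 + 70.1 + 67.0 + 66.1) / 8 = 541.7000 / 8 = 67.7125
Sum of squared deviations: (−1.4125)² + (−1.1125)² + (−2.0125)² + (+2.8875)² + (+1.5875)² + (+2.3875)² + (−0.7125)² + (−1.6125)² = 26.9487
Variance = 26.9487 / 7 = 3.8498
SE* = √3.8498

SE* = 1.962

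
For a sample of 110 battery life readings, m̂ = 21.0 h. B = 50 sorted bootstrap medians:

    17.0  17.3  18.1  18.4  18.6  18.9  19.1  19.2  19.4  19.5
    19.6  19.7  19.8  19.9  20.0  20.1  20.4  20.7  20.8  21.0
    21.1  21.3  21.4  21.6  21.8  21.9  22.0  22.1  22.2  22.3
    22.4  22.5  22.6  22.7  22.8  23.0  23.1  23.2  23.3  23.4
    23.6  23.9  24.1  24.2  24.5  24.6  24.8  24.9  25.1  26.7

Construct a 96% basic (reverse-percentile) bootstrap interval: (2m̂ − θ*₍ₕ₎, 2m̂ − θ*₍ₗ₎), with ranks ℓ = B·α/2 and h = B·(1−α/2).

(16.9, 25.0)

Percentile endpoints at ranks 1 and 49: θ*₍1₎ = 17.0, θ*₍49₎ = 25.1.
Basic interval reflects these around m̂:
  lower = 2 × 21.0 − 25.1 = 16.9
  upper = 2 × 21.0 − 17.0 = 25.0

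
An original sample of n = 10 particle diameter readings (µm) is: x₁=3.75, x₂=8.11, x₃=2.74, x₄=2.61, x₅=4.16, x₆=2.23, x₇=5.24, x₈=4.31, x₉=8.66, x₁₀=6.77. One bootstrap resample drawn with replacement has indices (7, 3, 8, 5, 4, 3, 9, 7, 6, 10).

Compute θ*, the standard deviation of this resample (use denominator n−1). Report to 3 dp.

θ* = 2.071

Resample values: 5.24, 2.74, 4.31, 4.16, 2.61, 2.74, 8.66, 5.24, 2.23, 6.77.
Mean = 4.4700; sum of squared deviations = 38.6166
s² = 38.6166 / 9 = 4.2907
s = √4.2907 = 2.071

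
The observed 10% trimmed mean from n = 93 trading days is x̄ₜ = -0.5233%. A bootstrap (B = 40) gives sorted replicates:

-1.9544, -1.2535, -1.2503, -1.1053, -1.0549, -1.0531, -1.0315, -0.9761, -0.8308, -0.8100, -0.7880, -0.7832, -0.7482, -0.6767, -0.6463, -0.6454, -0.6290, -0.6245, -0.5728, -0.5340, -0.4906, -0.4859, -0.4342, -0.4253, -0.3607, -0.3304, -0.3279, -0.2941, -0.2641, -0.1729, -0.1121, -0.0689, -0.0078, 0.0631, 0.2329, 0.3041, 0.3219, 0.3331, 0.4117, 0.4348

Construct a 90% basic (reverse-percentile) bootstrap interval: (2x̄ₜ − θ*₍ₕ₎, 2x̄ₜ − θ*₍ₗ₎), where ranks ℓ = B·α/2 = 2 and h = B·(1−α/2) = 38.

Percentile endpoints at ranks 2 and 38: θ*₍2₎ = -1.2535, θ*₍38₎ = 0.3331.
Basic interval reflects these around x̄ₜ:
  lower = 2 × -0.5233 − 0.3331 = -1.3797
  upper = 2 × -0.5233 − -1.2535 = 0.2069

(-1.3797, 0.2069)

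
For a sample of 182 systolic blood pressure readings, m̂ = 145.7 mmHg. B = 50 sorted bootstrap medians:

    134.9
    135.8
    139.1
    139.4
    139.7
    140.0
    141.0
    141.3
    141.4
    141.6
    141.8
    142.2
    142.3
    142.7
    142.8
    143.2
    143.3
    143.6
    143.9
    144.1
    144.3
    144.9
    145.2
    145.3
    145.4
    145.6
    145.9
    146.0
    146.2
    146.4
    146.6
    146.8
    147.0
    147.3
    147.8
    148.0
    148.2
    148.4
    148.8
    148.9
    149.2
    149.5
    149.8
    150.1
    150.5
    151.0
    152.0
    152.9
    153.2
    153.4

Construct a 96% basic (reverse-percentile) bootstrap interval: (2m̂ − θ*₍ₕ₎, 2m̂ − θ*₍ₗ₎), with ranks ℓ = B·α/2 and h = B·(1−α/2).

Percentile endpoints at ranks 1 and 49: θ*₍1₎ = 134.9, θ*₍49₎ = 153.2.
Basic interval reflects these around m̂:
  lower = 2 × 145.7 − 153.2 = 138.2
  upper = 2 × 145.7 − 134.9 = 156.5

(138.2, 156.5)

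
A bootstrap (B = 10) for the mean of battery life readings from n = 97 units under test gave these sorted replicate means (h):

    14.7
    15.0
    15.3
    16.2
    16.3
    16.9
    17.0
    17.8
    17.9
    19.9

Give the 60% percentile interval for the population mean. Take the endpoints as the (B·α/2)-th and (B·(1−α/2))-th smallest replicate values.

α = 0.40; lower rank = 10 × 0.200 = 2; upper rank = 10 × 0.800 = 8.
The 2nd smallest replicate is 15.0; the 8th is 17.8.

(15.0, 17.8)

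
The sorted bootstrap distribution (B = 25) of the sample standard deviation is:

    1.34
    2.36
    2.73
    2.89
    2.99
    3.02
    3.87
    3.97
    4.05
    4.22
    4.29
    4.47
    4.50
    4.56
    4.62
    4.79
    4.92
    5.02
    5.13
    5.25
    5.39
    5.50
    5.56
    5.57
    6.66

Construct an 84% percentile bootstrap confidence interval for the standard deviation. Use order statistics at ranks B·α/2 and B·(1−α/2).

α = 0.16; lower rank = 25 × 0.080 = 2; upper rank = 25 × 0.920 = 23.
The 2nd smallest replicate is 2.36; the 23rd is 5.56.

(2.36, 5.56)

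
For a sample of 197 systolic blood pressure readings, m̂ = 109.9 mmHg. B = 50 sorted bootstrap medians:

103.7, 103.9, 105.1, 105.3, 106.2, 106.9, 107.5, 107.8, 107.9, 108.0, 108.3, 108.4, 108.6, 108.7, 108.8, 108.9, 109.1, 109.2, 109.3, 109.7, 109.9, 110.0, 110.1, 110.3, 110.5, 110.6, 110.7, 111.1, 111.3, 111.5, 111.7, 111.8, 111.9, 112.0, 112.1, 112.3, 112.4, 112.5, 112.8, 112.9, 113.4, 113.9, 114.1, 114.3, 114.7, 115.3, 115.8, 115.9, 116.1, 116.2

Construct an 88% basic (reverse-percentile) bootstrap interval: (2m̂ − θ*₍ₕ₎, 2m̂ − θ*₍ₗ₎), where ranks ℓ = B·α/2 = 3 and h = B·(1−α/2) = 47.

Percentile endpoints at ranks 3 and 47: θ*₍3₎ = 105.1, θ*₍47₎ = 115.8.
Basic interval reflects these around m̂:
  lower = 2 × 109.9 − 115.8 = 104.0
  upper = 2 × 109.9 − 105.1 = 114.7

(104.0, 114.7)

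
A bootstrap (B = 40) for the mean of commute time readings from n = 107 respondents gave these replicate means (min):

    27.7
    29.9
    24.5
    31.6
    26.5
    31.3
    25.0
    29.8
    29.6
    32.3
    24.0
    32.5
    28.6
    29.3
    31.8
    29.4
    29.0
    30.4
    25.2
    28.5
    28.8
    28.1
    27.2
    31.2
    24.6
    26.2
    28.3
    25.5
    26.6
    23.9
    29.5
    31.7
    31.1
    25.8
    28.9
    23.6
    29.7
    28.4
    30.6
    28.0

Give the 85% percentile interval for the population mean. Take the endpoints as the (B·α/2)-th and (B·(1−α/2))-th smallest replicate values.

Sorted replicates: 23.6, 23.9, 24.0, 24.5, 24.6, 25.0, 25.2, 25.5, 25.8, 26.2, 26.5, 26.6, 27.2, 27.7, 28.0, 28.1, 28.3, 28.4, 28.5, 28.6, 28.8, 28.9, 29.0, 29.3, 29.4, 29.5, 29.6, 29.7, 29.8, 29.9, 30.4, 30.6, 31.1, 31.2, 31.3, 31.6, 31.7, 31.8, 32.3, 32.5
α = 0.15; lower rank = 40 × 0.075 = 3; upper rank = 40 × 0.925 = 37.
The 3rd smallest replicate is 24.0; the 37th is 31.7.

(24.0, 31.7)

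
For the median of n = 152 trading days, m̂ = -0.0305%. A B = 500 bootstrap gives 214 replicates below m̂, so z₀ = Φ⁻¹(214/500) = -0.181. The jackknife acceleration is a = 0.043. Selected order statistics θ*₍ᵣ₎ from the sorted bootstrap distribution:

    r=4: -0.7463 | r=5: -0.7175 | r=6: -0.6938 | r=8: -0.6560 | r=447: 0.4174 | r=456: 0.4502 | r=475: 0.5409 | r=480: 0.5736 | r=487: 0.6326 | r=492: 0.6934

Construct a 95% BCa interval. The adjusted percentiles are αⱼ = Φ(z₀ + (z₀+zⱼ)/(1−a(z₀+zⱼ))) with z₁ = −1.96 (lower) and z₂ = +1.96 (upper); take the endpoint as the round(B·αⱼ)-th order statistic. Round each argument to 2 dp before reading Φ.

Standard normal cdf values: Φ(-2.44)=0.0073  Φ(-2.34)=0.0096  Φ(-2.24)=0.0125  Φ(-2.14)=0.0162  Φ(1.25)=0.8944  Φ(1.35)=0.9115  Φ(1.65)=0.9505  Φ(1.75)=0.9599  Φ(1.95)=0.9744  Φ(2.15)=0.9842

(-0.6560, 0.5736)

Lower: z₀ + z₁ = -0.181 + (-1.960) = -2.141; 1 − a(z₀+z₁) = 1 − (0.043)(-2.141) = 1.0921; argument = -0.181 + (-2.141)/1.0921 = -2.1415 → -2.14.
α₁ = Φ(-2.14) = 0.0162; rank = round(500 × 0.0162) = 8; θ*₍8₎ = -0.6560.
Upper: z₀ + z₂ = 1.779; 1 − a(z₀+z₂) = 0.9235; argument = 1.7454 → 1.75; α₂ = 0.9599; rank = 480; θ*₍480₎ = 0.5736.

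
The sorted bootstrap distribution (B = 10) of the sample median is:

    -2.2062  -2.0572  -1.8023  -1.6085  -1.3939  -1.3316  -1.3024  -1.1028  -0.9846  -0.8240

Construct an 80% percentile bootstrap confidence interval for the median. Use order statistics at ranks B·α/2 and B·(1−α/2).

(-2.2062, -0.9846)

α = 0.20; lower rank = 10 × 0.100 = 1; upper rank = 10 × 0.900 = 9.
The 1st smallest replicate is -2.2062; the 9th is -0.9846.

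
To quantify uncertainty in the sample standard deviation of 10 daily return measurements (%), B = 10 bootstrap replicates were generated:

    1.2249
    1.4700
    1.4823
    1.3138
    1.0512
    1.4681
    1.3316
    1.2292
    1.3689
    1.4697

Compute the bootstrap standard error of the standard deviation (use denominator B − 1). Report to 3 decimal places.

SE* = 0.142

Bootstrap SE is the standard deviation of the 10 replicate standard deviations.
Mean of replicates: (1.2249 + 1.4700 + 1.4823 + 1.3138 + 1.0512 + 1.4681 + 1.3316 + 1.2292 + 1.3689 + 1.4697) / 10 = 13.40970 / 10 = 1.34097
Sum of squared deviations: (−0.11607)² + (+0.12903)² + (+0.14133)² + (−0.02717)² + (−0.28977)² + (+0.12713)² + (−0.00937)² + (−0.11177)² + (+0.02793)² + (+0.12873)² = 0.18089
Variance = 0.18089 / 9 = 0.02010
SE* = √0.02010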